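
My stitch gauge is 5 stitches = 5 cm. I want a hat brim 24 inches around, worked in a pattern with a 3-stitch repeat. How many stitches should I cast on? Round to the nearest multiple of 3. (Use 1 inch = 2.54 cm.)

60 stitches.

24 in = 24 × 2.54 = 60.96 cm.
5 / 5 = 1 sts/cm.
60.96 × 1 = 60.96 sts.
→ 60.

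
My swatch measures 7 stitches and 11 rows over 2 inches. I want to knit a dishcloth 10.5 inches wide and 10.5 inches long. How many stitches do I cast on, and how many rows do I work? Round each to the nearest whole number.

Stitch gauge = 7/2 = 3.5 sts/in; 10.5 × 3.5 = 36.75 → 37 sts.
Row gauge = 11/2 = 5.5 rows/in; 10.5 × 5.5 = 57.75 → 58 rows.

Cast on 37 stitches and work 58 rows.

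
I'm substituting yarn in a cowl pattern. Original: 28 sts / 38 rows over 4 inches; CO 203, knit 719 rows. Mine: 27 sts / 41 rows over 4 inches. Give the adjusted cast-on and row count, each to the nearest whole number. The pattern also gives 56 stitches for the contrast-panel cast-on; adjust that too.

Stitches: 203 × 27/28 = 195.75 → 196.
Rows: 719 × 41/38 = 775.76 → 776.
contrast-panel cast-on: 56 × 27/28 = 54.00 → 54.

Cast on 196 stitches; work 776 rows; contrast-panel cast-on 54 stitches.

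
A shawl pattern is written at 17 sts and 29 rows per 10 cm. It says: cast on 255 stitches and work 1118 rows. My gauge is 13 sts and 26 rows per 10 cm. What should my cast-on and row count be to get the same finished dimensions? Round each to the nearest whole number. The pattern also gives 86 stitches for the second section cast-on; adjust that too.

Cast on 195 stitches; work 1002 rows; second section cast-on 66 stitches.

Stitches: 255 × 13/17 = 195.00 → 195.
Rows: 1118 × 26/29 = 1002.34 → 1002.
second section cast-on: 86 × 13/17 = 65.76 → 66.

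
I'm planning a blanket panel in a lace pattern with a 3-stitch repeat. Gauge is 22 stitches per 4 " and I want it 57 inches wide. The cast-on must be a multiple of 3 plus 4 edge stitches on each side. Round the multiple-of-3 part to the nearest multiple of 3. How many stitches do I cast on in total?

22 / 4 = 5.5 sts per inch.
57 × 5.5 = 313.50 sts.
Less 8 edge sts → 305.50 for the repeat.
Nearest multiple of 3: 306.
Add back 8 edge sts → 314.

Cast on 314 stitches.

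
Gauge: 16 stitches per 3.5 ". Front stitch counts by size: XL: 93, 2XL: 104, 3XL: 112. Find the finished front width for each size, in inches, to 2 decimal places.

16/3.5 = 4.571 sts per in.
XL: 93 / 4.571 = 20.344 → 20.34 in.
2XL: 104 / 4.571 = 22.750 → 22.75 in.
3XL: 112 / 4.571 = 24.500 → 24.50 in.

XL 20.34 inches; 2XL 22.75 inches; 3XL 24.50 inches.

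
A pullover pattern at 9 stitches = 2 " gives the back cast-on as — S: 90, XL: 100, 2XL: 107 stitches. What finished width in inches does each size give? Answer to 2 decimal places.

9/2 = 4.5 sts per in.
S: 90 / 4.5 = 20.000 → 20.00 in.
XL: 100 / 4.5 = 22.222 → 22.22 in.
2XL: 107 / 4.5 = 23.778 → 23.78 in.

S 20.00 inches; XL 22.22 inches; 2XL 23.78 inches.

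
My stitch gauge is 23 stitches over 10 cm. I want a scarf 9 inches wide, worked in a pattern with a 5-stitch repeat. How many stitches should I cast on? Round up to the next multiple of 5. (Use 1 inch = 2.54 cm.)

9 in = 9 × 2.54 = 22.86 cm.
23 / 10 = 2.3 sts/cm.
22.86 × 2.3 = 52.58 sts.
→ 55.

Cast on 55 stitches.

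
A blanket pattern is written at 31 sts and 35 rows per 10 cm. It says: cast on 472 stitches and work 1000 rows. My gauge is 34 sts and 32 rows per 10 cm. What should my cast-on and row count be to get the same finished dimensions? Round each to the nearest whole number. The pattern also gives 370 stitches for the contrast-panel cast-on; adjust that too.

Stitches: 472 × 34/31 = 517.68 → 518.
Rows: 1000 × 32/35 = 914.29 → 914.
contrast-panel cast-on: 370 × 34/31 = 405.81 → 406.

Cast on 518 stitches; work 914 rows; contrast-panel cast-on 406 stitches.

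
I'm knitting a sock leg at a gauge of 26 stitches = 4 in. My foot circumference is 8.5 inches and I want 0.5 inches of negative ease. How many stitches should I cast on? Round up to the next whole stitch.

Cast on 52 stitches.

Finished = 8.5 − 0.5 = 8 in.
26 / 4 = 6.5 sts per inch.
8.00 × 6.5 = 52.00 sts.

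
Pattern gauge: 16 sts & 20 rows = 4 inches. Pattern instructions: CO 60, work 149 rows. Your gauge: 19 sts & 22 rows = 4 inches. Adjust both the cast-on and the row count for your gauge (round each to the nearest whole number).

Stitches: 60 × 19/16 = 71.25 → 71.
Rows: 149 × 22/20 = 163.90 → 164.

Cast on 71 stitches; work 164 rows.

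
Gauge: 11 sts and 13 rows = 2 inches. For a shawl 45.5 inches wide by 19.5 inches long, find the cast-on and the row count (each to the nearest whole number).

Stitch gauge = 11/2 = 5.5 sts/in; 45.5 × 5.5 = 250.25 → 250 sts.
Row gauge = 13/2 = 6.5 rows/in; 19.5 × 6.5 = 126.75 → 127 rows.

Cast on 250 stitches and work 127 rows.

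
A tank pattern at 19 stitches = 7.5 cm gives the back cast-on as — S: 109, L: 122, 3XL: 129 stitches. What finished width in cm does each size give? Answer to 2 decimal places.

19/7.5 = 2.533 sts per cm.
S: 109 / 2.533 = 43.026 → 43.03 cm.
L: 122 / 2.533 = 48.158 → 48.16 cm.
3XL: 129 / 2.533 = 50.921 → 50.92 cm.

S 43.03 cm; L 48.16 cm; 3XL 50.92 cm.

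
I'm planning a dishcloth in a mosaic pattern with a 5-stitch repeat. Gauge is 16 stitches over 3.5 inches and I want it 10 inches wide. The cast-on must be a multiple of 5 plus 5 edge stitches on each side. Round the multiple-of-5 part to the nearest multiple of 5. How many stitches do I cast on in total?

Cast on 45 stitches.

16 / 3.5 = 4.571 sts per inch.
10 × 4.571 = 45.71 sts.
Less 10 edge sts → 35.71 for the repeat.
Nearest multiple of 5: 35.
Add back 10 edge sts → 45.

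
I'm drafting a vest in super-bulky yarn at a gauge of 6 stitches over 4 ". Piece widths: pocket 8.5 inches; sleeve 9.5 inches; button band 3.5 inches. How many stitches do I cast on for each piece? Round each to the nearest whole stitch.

Rate = 6/4 = 1.5 sts per in.
pocket: 8.5 × 1.5 = 12.75 → 13.
sleeve: 9.5 × 1.5 = 14.25 → 14.
button band: 3.5 × 1.5 = 5.25 → 5.

pocket 13; sleeve 14; button band 5.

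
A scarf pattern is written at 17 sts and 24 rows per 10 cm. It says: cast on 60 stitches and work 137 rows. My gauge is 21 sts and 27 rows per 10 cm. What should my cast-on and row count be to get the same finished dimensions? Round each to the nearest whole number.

Cast on 74 stitches; work 154 rows.

Stitches: 60 × 21/17 = 74.12 → 74.
Rows: 137 × 27/24 = 154.12 → 154.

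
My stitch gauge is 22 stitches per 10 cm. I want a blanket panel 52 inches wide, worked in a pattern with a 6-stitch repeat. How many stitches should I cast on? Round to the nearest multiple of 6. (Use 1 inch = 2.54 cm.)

52 in = 52 × 2.54 = 132.08 cm.
22 / 10 = 2.2 sts/cm.
132.08 × 2.2 = 290.58 sts.
→ 288.

CO 288 sts.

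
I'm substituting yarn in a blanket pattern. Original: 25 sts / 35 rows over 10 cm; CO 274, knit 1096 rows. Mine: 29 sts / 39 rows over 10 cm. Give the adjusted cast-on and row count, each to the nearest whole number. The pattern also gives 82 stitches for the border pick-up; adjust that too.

Cast on 318 stitches; work 1221 rows; border pick-up 95 stitches.

Stitches: 274 × 29/25 = 317.84 → 318.
Rows: 1096 × 39/35 = 1221.26 → 1221.
border pick-up: 82 × 29/25 = 95.12 → 95.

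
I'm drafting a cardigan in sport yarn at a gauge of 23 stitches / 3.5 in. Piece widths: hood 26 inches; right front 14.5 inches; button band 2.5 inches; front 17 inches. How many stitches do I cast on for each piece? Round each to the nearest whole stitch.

Rate = 23/3.5 = 6.571 sts per in.
hood: 26 × 6.571 = 170.86 → 171.
right front: 14.5 × 6.571 = 95.29 → 95.
button band: 2.5 × 6.571 = 16.43 → 16.
front: 17 × 6.571 = 111.71 → 112.

hood 171; right front 95; button band 16; front 112.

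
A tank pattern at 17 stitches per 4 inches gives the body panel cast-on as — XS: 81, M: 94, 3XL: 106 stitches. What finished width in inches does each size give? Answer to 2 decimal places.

17/4 = 4.25 sts per in.
XS: 81 / 4.25 = 19.059 → 19.06 in.
M: 94 / 4.25 = 22.118 → 22.12 in.
3XL: 106 / 4.25 = 24.941 → 24.94 in.

XS 19.06 inches; M 22.12 inches; 3XL 24.94 inches.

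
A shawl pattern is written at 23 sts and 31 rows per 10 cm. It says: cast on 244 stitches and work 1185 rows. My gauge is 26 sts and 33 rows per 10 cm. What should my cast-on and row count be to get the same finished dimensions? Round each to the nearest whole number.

Stitches: 244 × 26/23 = 275.83 → 276.
Rows: 1185 × 33/31 = 1261.45 → 1261.

Cast on 276 stitches; work 1261 rows.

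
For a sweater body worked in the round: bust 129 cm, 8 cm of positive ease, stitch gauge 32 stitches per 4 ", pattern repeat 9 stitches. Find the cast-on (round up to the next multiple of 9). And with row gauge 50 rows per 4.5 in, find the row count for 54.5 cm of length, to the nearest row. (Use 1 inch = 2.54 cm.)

Finished = 129 + 8 = 137 cm.
137 cm × 1/2.54 = 53.94 inches.
32/4 = 8 sts per in; 53.94 × 8 = 431.50 sts.
Next multiple of 9 → 432.
54.5 cm = 21.46 inches; × 11.111 = 238.41 → 238 rows.

Cast on 432 stitches; work 238 rows.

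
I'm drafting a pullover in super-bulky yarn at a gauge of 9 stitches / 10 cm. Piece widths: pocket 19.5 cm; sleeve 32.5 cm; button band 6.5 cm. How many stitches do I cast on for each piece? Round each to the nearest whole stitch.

Rate = 9/10 = 0.9 sts per cm.
pocket: 19.5 × 0.9 = 17.55 → 18.
sleeve: 32.5 × 0.9 = 29.25 → 29.
button band: 6.5 × 0.9 = 5.85 → 6.

pocket 18; sleeve 29; button band 6.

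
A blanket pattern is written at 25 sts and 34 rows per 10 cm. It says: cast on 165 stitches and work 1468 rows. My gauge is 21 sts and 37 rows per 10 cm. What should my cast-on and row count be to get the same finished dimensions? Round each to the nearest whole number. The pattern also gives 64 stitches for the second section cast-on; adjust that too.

Cast on 139 stitches; work 1598 rows; second section cast-on 54 stitches.

Stitches: 165 × 21/25 = 138.60 → 139.
Rows: 1468 × 37/34 = 1597.53 → 1598.
second section cast-on: 64 × 21/25 = 53.76 → 54.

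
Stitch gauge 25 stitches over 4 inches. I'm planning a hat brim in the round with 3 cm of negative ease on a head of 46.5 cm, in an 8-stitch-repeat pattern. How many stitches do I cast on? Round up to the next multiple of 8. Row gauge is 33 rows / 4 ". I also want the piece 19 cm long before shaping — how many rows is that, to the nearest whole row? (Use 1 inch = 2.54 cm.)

Finished = 46.5 − 3 = 43.5 cm.
43.5 cm × 1/2.54 = 17.13 inches.
25/4 = 6.25 sts per in; 17.13 × 6.25 = 107.04 sts.
Next multiple of 8 → 112.
19 cm = 7.48 inches; × 8.25 = 61.71 → 62 rows.

Cast on 112 stitches; work 62 rows.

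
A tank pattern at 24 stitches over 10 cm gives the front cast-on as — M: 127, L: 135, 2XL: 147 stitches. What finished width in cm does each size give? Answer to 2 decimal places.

24/10 = 2.4 sts per cm.
M: 127 / 2.4 = 52.917 → 52.92 cm.
L: 135 / 2.4 = 56.250 → 56.25 cm.
2XL: 147 / 2.4 = 61.250 → 61.25 cm.

M 52.92 cm; L 56.25 cm; 2XL 61.25 cm.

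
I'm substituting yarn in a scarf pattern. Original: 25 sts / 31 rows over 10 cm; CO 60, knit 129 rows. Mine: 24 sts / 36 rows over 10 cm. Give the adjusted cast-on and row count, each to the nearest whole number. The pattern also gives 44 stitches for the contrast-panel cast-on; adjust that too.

Stitches: 60 × 24/25 = 57.60 → 58.
Rows: 129 × 36/31 = 149.81 → 150.
contrast-panel cast-on: 44 × 24/25 = 42.24 → 42.

Cast on 58 stitches; work 150 rows; contrast-panel cast-on 42 stitches.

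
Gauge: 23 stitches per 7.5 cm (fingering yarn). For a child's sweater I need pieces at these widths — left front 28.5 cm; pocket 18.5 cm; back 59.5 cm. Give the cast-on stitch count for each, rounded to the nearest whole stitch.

left front 87; pocket 57; back 182.

Rate = 23/7.5 = 3.067 sts per cm.
left front: 28.5 × 3.067 = 87.40 → 87.
pocket: 18.5 × 3.067 = 56.73 → 57.
back: 59.5 × 3.067 = 182.47 → 182.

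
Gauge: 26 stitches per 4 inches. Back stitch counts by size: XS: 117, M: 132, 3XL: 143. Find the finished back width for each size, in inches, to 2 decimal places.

26/4 = 6.5 sts per in.
XS: 117 / 6.5 = 18.000 → 18.00 in.
M: 132 / 6.5 = 20.308 → 20.31 in.
3XL: 143 / 6.5 = 22.000 → 22.00 in.

XS 18.00 inches; M 20.31 inches; 3XL 22.00 inches.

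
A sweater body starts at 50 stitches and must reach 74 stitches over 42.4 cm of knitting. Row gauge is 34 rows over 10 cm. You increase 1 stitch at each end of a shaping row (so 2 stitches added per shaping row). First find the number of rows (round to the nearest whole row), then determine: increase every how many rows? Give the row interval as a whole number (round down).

Rows = 42.4 × 3.4 = 144.2 → 144 rows.
Stitches to add: 24 → 12 shaping rows (at 2 st each).
144 / 12 = 12.00 → every 12 rows.

Increase every 12th row.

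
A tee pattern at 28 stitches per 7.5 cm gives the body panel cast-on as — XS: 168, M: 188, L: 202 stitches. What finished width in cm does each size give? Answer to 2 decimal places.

XS 45.00 cm; M 50.36 cm; L 54.11 cm.

28/7.5 = 3.733 sts per cm.
XS: 168 / 3.733 = 45.000 → 45.00 cm.
M: 188 / 3.733 = 50.357 → 50.36 cm.
L: 202 / 3.733 = 54.107 → 54.11 cm.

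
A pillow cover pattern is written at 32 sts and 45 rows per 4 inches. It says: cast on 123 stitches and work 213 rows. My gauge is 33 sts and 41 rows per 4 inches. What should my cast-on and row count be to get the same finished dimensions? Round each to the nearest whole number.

Cast on 127 stitches; work 194 rows.

Stitches: 123 × 33/32 = 126.84 → 127.
Rows: 213 × 41/45 = 194.07 → 194.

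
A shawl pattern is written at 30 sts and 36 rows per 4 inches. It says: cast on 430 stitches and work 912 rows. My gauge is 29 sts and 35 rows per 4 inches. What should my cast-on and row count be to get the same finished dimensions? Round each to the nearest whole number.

Cast on 416 stitches; work 887 rows.

Stitches: 430 × 29/30 = 415.67 → 416.
Rows: 912 × 35/36 = 886.67 → 887.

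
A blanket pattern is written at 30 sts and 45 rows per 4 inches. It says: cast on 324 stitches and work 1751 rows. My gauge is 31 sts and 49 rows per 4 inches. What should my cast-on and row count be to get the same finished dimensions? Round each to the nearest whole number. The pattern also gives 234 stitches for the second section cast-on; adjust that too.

Stitches: 324 × 31/30 = 334.80 → 335.
Rows: 1751 × 49/45 = 1906.64 → 1907.
second section cast-on: 234 × 31/30 = 241.80 → 242.

Cast on 335 stitches; work 1907 rows; second section cast-on 242 stitches.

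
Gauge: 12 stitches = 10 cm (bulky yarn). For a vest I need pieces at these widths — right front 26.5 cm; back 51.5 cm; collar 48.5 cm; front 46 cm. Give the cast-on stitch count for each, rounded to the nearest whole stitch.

Rate = 12/10 = 1.2 sts per cm.
right front: 26.5 × 1.2 = 31.80 → 32.
back: 51.5 × 1.2 = 61.80 → 62.
collar: 48.5 × 1.2 = 58.20 → 58.
front: 46 × 1.2 = 55.20 → 55.

right front 32; back 62; collar 58; front 55.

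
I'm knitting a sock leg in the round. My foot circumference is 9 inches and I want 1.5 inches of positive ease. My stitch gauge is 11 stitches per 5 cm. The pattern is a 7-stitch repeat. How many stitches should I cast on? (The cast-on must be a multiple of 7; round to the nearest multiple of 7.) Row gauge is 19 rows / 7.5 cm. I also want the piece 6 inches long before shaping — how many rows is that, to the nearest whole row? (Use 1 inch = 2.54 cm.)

Cast on 56 stitches; work 39 rows.

Finished = 9 + 1.5 = 10.5 inches.
10.5 inches × 2.54 = 26.67 cm.
11/5 = 2.2 sts per cm; 26.67 × 2.2 = 58.67 sts.
Nearest multiple of 7 → 56.
6 inches = 15.24 cm; × 2.533 = 38.61 → 39 rows.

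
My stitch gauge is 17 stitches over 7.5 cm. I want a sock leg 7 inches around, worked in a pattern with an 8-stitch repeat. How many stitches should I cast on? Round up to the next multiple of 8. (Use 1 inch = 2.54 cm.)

7 in = 7 × 2.54 = 17.78 cm.
17 / 7.5 = 2.267 sts/cm.
17.78 × 2.267 = 40.30 sts.
→ 48.

Cast on 48 stitches.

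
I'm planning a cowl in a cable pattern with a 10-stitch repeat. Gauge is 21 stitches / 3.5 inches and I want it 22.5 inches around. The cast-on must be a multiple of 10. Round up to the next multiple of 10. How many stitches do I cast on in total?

CO 140 sts.

21 / 3.5 = 6 sts per inch.
22.5 × 6 = 135.00 sts.
Next multiple of 10: 140.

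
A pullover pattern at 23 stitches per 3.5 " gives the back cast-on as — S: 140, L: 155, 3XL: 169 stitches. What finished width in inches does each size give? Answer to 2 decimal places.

S 21.30 inches; L 23.59 inches; 3XL 25.72 inches.

23/3.5 = 6.571 sts per in.
S: 140 / 6.571 = 21.304 → 21.30 in.
L: 155 / 6.571 = 23.587 → 23.59 in.
3XL: 169 / 6.571 = 25.717 → 25.72 in.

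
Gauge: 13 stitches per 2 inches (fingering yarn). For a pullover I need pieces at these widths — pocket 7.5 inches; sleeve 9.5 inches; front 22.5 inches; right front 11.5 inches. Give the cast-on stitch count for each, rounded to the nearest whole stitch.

pocket 49; sleeve 62; front 146; right front 75.

Rate = 13/2 = 6.5 sts per in.
pocket: 7.5 × 6.5 = 48.75 → 49.
sleeve: 9.5 × 6.5 = 61.75 → 62.
front: 22.5 × 6.5 = 146.25 → 146.
right front: 11.5 × 6.5 = 74.75 → 75.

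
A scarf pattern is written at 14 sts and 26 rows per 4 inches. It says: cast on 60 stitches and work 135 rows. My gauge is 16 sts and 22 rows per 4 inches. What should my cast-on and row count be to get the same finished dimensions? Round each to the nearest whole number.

Cast on 69 stitches; work 114 rows.

Stitches: 60 × 16/14 = 68.57 → 69.
Rows: 135 × 22/26 = 114.23 → 114.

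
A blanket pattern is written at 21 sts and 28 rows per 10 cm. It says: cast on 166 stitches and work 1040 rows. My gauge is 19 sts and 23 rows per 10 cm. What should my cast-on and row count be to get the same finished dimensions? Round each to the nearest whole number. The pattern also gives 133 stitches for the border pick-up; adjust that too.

Stitches: 166 × 19/21 = 150.19 → 150.
Rows: 1040 × 23/28 = 854.29 → 854.
border pick-up: 133 × 19/21 = 120.33 → 120.

Cast on 150 stitches; work 854 rows; border pick-up 120 stitches.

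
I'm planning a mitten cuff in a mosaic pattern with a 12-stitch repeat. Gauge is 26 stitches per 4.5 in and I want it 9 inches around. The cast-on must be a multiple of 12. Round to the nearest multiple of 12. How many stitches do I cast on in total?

26 / 4.5 = 5.778 sts per inch.
9 × 5.778 = 52.00 sts.
Nearest multiple of 12: 48.

48 stitches.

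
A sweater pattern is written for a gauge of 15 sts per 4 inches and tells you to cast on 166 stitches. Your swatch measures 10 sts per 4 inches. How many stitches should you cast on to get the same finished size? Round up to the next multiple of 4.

Cast on 112 stitches.

Scale factor = 10 / 15 = 0.667.
166 × 10 / 15 = 110.67 sts.
→ 112 sts.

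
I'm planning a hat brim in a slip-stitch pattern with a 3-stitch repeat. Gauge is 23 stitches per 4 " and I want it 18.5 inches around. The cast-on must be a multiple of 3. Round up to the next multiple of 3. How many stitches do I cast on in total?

CO 108 sts.

23 / 4 = 5.75 sts per inch.
18.5 × 5.75 = 106.38 sts.
Next multiple of 3: 108.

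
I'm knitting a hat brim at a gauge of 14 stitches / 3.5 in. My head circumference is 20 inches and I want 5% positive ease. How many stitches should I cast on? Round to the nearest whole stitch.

Cast on 84 stitches.

Finished = 20 × 1.05 = 21.00 in.
14 / 3.5 = 4 sts per inch.
21.00 × 4 = 84.00 sts.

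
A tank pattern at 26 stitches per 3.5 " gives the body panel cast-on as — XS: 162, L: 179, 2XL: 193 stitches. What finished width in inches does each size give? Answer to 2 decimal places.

XS 21.81 inches; L 24.10 inches; 2XL 25.98 inches.

26/3.5 = 7.429 sts per in.
XS: 162 / 7.429 = 21.808 → 21.81 in.
L: 179 / 7.429 = 24.096 → 24.10 in.
2XL: 193 / 7.429 = 25.981 → 25.98 in.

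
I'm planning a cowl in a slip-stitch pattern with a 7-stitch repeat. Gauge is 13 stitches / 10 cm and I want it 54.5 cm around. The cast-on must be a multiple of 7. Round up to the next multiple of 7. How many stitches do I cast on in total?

13 / 10 = 1.3 sts per cm.
54.5 × 1.3 = 70.85 sts.
Next multiple of 7: 77.

77 stitches.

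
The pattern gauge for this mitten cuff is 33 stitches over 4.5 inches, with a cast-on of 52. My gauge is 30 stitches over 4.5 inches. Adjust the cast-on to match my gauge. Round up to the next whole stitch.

CO 48 sts.

Scale factor = 30 / 33 = 0.909.
52 × 30 / 33 = 47.27 sts.
→ 48 sts.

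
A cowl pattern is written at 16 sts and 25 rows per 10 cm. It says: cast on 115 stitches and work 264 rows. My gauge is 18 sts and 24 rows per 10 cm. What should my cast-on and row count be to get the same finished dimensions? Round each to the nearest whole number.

Stitches: 115 × 18/16 = 129.38 → 129.
Rows: 264 × 24/25 = 253.44 → 253.

Cast on 129 stitches; work 253 rows.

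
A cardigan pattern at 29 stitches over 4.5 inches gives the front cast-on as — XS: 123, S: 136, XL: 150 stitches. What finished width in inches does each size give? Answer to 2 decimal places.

29/4.5 = 6.444 sts per in.
XS: 123 / 6.444 = 19.086 → 19.09 in.
S: 136 / 6.444 = 21.103 → 21.10 in.
XL: 150 / 6.444 = 23.276 → 23.28 in.

XS 19.09 inches; S 21.10 inches; XL 23.28 inches.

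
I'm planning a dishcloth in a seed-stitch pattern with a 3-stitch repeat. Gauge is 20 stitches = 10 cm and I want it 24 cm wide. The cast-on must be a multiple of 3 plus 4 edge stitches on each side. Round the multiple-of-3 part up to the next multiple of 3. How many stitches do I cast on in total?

50 stitches.

20 / 10 = 2 sts per cm.
24 × 2 = 48.00 sts.
Less 8 edge sts → 40.00 for the repeat.
Next multiple of 3: 42.
Add back 8 edge sts → 50.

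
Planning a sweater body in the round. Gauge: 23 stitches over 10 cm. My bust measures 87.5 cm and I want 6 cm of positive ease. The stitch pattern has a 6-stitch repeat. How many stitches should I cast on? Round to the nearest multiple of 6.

Cast on 216 stitches.

Finished = 87.5 + 6 = 93.5 cm.
23 / 10 = 2.3 sts/cm.
93.5 × 2.3 = 215.05 sts.
Nearest multiple of 6: 216.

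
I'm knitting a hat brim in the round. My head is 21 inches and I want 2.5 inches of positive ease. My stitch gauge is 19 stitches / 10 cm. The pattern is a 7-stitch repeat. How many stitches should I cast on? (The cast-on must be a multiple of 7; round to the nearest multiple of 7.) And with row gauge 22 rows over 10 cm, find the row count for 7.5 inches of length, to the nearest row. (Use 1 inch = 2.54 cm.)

Finished = 21 + 2.5 = 23.5 inches.
23.5 inches × 2.54 = 59.69 cm.
19/10 = 1.9 sts per cm; 59.69 × 1.9 = 113.41 sts.
Nearest multiple of 7 → 112.
7.5 inches = 19.05 cm; × 2.2 = 41.91 → 42 rows.

Cast on 112 stitches; work 42 rows.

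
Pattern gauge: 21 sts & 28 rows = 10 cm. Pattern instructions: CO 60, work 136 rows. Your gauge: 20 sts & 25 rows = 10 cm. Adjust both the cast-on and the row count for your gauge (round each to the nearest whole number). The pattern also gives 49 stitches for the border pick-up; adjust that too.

Stitches: 60 × 20/21 = 57.14 → 57.
Rows: 136 × 25/28 = 121.43 → 121.
border pick-up: 49 × 20/21 = 46.67 → 47.

Cast on 57 stitches; work 121 rows; border pick-up 47 stitches.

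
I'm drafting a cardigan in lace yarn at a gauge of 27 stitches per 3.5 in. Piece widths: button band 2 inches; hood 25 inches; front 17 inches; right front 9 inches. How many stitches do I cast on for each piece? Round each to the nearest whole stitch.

button band 15; hood 193; front 131; right front 69.

Rate = 27/3.5 = 7.714 sts per in.
button band: 2 × 7.714 = 15.43 → 15.
hood: 25 × 7.714 = 192.86 → 193.
front: 17 × 7.714 = 131.14 → 131.
right front: 9 × 7.714 = 69.43 → 69.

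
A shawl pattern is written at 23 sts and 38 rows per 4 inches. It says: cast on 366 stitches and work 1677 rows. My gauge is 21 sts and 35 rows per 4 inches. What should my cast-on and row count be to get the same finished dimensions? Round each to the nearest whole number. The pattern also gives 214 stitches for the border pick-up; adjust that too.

Cast on 334 stitches; work 1545 rows; border pick-up 195 stitches.

Stitches: 366 × 21/23 = 334.17 → 334.
Rows: 1677 × 35/38 = 1544.61 → 1545.
border pick-up: 214 × 21/23 = 195.39 → 195.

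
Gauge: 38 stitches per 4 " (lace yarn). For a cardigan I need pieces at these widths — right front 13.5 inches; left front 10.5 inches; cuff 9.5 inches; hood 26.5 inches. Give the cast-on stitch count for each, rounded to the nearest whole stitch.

Rate = 38/4 = 9.5 sts per in.
right front: 13.5 × 9.5 = 128.25 → 128.
left front: 10.5 × 9.5 = 99.75 → 100.
cuff: 9.5 × 9.5 = 90.25 → 90.
hood: 26.5 × 9.5 = 251.75 → 252.

right front 128; left front 100; cuff 90; hood 252.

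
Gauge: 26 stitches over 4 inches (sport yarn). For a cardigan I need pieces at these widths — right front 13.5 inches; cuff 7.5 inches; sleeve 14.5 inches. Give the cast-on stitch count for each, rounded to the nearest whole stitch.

right front 88; cuff 49; sleeve 94.

Rate = 26/4 = 6.5 sts per in.
right front: 13.5 × 6.5 = 87.75 → 88.
cuff: 7.5 × 6.5 = 48.75 → 49.
sleeve: 14.5 × 6.5 = 94.25 → 94.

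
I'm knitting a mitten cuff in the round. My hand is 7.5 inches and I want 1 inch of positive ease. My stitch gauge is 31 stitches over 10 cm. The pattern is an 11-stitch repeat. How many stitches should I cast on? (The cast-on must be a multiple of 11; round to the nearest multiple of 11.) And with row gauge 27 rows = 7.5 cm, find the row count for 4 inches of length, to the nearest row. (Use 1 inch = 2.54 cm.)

Finished = 7.5 + 1 = 8.5 inches.
8.5 inches × 2.54 = 21.59 cm.
31/10 = 3.1 sts per cm; 21.59 × 3.1 = 66.93 sts.
Nearest multiple of 11 → 66.
4 inches = 10.16 cm; × 3.6 = 36.58 → 37 rows.

Cast on 66 stitches; work 37 rows.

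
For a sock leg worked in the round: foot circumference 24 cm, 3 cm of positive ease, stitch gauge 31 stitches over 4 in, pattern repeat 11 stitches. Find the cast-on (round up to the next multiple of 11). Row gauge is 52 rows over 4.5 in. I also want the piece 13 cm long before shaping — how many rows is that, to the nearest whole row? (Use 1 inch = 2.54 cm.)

Cast on 88 stitches; work 59 rows.

Finished = 24 + 3 = 27 cm.
27 cm × 1/2.54 = 10.63 inches.
31/4 = 7.75 sts per in; 10.63 × 7.75 = 82.38 sts.
Next multiple of 11 → 88.
13 cm = 5.12 inches; × 11.556 = 59.14 → 59 rows.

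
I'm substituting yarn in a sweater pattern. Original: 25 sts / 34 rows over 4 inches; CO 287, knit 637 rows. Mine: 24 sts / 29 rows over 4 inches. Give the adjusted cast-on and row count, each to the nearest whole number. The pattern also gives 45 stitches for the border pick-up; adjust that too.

Cast on 276 stitches; work 543 rows; border pick-up 43 stitches.

Stitches: 287 × 24/25 = 275.52 → 276.
Rows: 637 × 29/34 = 543.32 → 543.
border pick-up: 45 × 24/25 = 43.20 → 43.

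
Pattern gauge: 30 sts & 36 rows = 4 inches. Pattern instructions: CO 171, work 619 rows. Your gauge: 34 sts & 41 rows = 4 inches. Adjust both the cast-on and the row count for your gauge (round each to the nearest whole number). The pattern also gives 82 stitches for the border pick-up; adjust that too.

Cast on 194 stitches; work 705 rows; border pick-up 93 stitches.

Stitches: 171 × 34/30 = 193.80 → 194.
Rows: 619 × 41/36 = 704.97 → 705.
border pick-up: 82 × 34/30 = 92.93 → 93.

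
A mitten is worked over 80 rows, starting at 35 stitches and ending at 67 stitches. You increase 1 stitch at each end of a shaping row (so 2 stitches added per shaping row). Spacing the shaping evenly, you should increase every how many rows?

Increase every 5th row.

Stitches to add: |67 − 35| = 32.
Shaping rows needed: 32 / 2 = 16.
80 rows / 16 = every 5 rows.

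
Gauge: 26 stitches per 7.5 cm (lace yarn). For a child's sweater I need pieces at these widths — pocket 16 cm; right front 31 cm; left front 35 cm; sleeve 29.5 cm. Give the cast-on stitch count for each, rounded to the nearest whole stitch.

pocket 55; right front 107; left front 121; sleeve 102.

Rate = 26/7.5 = 3.467 sts per cm.
pocket: 16 × 3.467 = 55.47 → 55.
right front: 31 × 3.467 = 107.47 → 107.
left front: 35 × 3.467 = 121.33 → 121.
sleeve: 29.5 × 3.467 = 102.27 → 102.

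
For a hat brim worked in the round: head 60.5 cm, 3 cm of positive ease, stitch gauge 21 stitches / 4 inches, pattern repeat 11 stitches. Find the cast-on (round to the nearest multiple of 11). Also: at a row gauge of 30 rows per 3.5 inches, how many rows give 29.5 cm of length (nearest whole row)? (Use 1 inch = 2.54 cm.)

Finished = 60.5 + 3 = 63.5 cm.
63.5 cm × 1/2.54 = 25.00 inches.
21/4 = 5.25 sts per in; 25.00 × 5.25 = 131.25 sts.
Nearest multiple of 11 → 132.
29.5 cm = 11.61 inches; × 8.571 = 99.55 → 100 rows.

Cast on 132 stitches; work 100 rows.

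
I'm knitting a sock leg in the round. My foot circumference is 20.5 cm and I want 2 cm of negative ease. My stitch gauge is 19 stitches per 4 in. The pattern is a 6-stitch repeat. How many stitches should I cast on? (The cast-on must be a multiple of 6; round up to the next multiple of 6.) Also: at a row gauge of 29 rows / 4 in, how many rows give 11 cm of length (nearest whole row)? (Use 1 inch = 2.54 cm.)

Finished = 20.5 − 2 = 18.5 cm.
18.5 cm × 1/2.54 = 7.28 inches.
19/4 = 4.75 sts per in; 7.28 × 4.75 = 34.60 sts.
Next multiple of 6 → 36.
11 cm = 4.33 inches; × 7.25 = 31.40 → 31 rows.

Cast on 36 stitches; work 31 rows.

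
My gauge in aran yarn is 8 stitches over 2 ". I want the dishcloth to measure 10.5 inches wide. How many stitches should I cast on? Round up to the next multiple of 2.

8 stitches / 2 in = 4 stitches per inch.
10.5 × 4 = 42.00 stitches.

42 stitches.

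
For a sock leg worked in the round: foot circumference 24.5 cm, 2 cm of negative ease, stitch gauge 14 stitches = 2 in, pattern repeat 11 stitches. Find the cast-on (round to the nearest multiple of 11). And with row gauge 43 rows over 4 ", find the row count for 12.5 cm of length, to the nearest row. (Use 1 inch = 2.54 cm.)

Cast on 66 stitches; work 53 rows.

Finished = 24.5 − 2 = 22.5 cm.
22.5 cm × 1/2.54 = 8.86 inches.
14/2 = 7 sts per in; 8.86 × 7 = 62.01 sts.
Nearest multiple of 11 → 66.
12.5 cm = 4.92 inches; × 10.75 = 52.90 → 53 rows.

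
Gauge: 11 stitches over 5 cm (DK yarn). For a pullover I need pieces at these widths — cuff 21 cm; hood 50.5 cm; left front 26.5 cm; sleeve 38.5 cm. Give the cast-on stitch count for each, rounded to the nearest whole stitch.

Rate = 11/5 = 2.2 sts per cm.
cuff: 21 × 2.2 = 46.20 → 46.
hood: 50.5 × 2.2 = 111.10 → 111.
left front: 26.5 × 2.2 = 58.30 → 58.
sleeve: 38.5 × 2.2 = 84.70 → 85.

cuff 46; hood 111; left front 58; sleeve 85.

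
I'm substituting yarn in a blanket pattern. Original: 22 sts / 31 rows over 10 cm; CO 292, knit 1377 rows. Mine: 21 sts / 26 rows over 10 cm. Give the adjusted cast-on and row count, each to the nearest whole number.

Stitches: 292 × 21/22 = 278.73 → 279.
Rows: 1377 × 26/31 = 1154.90 → 1155.

Cast on 279 stitches; work 1155 rows.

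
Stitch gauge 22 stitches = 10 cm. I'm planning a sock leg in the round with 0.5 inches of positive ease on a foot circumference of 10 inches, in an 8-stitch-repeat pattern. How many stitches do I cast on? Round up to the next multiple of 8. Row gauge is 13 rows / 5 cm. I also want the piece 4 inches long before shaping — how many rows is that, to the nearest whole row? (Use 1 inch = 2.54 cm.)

Finished = 10 + 0.5 = 10.5 inches.
10.5 inches × 2.54 = 26.67 cm.
22/10 = 2.2 sts per cm; 26.67 × 2.2 = 58.67 sts.
Next multiple of 8 → 64.
4 inches = 10.16 cm; × 2.6 = 26.42 → 26 rows.

Cast on 64 stitches; work 26 rows.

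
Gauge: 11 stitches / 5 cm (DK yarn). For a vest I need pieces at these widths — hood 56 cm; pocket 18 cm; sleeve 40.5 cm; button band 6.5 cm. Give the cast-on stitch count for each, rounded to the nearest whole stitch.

hood 123; pocket 40; sleeve 89; button band 14.

Rate = 11/5 = 2.2 sts per cm.
hood: 56 × 2.2 = 123.20 → 123.
pocket: 18 × 2.2 = 39.60 → 40.
sleeve: 40.5 × 2.2 = 89.10 → 89.
button band: 6.5 × 2.2 = 14.30 → 14.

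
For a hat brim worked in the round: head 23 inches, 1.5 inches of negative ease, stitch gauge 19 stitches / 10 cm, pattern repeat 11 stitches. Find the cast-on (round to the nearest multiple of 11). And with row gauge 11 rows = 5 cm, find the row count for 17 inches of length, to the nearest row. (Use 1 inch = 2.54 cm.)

Finished = 23 − 1.5 = 21.5 inches.
21.5 inches × 2.54 = 54.61 cm.
19/10 = 1.9 sts per cm; 54.61 × 1.9 = 103.76 sts.
Nearest multiple of 11 → 99.
17 inches = 43.18 cm; × 2.2 = 95.00 → 95 rows.

Cast on 99 stitches; work 95 rows.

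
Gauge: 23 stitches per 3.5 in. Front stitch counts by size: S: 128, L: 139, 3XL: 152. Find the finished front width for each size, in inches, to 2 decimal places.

S 19.48 inches; L 21.15 inches; 3XL 23.13 inches.

23/3.5 = 6.571 sts per in.
S: 128 / 6.571 = 19.478 → 19.48 in.
L: 139 / 6.571 = 21.152 → 21.15 in.
3XL: 152 / 6.571 = 23.130 → 23.13 in.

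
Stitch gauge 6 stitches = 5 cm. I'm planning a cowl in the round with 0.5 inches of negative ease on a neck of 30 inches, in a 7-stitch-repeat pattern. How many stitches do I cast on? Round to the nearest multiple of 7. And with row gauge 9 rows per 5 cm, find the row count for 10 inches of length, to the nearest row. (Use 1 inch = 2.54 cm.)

Cast on 91 stitches; work 46 rows.

Finished = 30 − 0.5 = 29.5 inches.
29.5 inches × 2.54 = 74.93 cm.
6/5 = 1.2 sts per cm; 74.93 × 1.2 = 89.92 sts.
Nearest multiple of 7 → 91.
10 inches = 25.40 cm; × 1.8 = 45.72 → 46 rows.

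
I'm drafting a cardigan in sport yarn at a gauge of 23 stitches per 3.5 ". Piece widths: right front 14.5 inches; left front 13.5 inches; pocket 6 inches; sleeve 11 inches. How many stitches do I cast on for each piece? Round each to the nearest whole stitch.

right front 95; left front 89; pocket 39; sleeve 72.

Rate = 23/3.5 = 6.571 sts per in.
right front: 14.5 × 6.571 = 95.29 → 95.
left front: 13.5 × 6.571 = 88.71 → 89.
pocket: 6 × 6.571 = 39.43 → 39.
sleeve: 11 × 6.571 = 72.29 → 72.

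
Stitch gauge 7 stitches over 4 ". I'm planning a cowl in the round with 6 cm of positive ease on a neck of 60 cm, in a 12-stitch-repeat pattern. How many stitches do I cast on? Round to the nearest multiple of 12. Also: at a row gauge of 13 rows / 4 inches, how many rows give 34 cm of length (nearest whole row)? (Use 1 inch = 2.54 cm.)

Finished = 60 + 6 = 66 cm.
66 cm × 1/2.54 = 25.98 inches.
7/4 = 1.75 sts per in; 25.98 × 1.75 = 45.47 sts.
Nearest multiple of 12 → 48.
34 cm = 13.39 inches; × 3.25 = 43.50 → 44 rows.

Cast on 48 stitches; work 44 rows.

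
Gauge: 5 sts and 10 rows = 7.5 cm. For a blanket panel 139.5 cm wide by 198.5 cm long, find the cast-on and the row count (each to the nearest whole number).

Stitch gauge = 5/7.5 = 0.667 sts/cm; 139.5 × 0.667 = 93.00 → 93 sts.
Row gauge = 10/7.5 = 1.333 rows/cm; 198.5 × 1.333 = 264.67 → 265 rows.

Cast on 93 stitches and work 265 rows.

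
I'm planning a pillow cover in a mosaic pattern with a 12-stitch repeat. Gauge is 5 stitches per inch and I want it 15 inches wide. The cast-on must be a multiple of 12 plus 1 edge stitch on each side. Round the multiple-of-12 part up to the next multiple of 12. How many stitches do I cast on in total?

5 / 1 = 5 sts per inch.
15 × 5 = 75.00 sts.
Less 2 edge sts → 73.00 for the repeat.
Next multiple of 12: 84.
Add back 2 edge sts → 86.

86 stitches.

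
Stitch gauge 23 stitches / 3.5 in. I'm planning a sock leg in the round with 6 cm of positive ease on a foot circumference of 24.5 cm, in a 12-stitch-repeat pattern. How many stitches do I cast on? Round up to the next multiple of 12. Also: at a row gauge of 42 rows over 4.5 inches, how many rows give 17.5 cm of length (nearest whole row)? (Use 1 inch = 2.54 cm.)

Finished = 24.5 + 6 = 30.5 cm.
30.5 cm × 1/2.54 = 12.01 inches.
23/3.5 = 6.571 sts per in; 12.01 × 6.571 = 78.91 sts.
Next multiple of 12 → 84.
17.5 cm = 6.89 inches; × 9.333 = 64.30 → 64 rows.

Cast on 84 stitches; work 64 rows.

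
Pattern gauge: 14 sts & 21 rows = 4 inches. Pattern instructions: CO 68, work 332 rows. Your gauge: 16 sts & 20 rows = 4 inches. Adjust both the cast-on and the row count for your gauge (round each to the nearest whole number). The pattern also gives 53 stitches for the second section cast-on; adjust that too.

Stitches: 68 × 16/14 = 77.71 → 78.
Rows: 332 × 20/21 = 316.19 → 316.
second section cast-on: 53 × 16/14 = 60.57 → 61.

Cast on 78 stitches; work 316 rows; second section cast-on 61 stitches.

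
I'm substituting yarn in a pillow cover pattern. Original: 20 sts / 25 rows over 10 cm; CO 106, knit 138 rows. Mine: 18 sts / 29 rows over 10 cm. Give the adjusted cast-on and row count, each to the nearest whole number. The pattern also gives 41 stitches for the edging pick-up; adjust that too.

Stitches: 106 × 18/20 = 95.40 → 95.
Rows: 138 × 29/25 = 160.08 → 160.
edging pick-up: 41 × 18/20 = 36.90 → 37.

Cast on 95 stitches; work 160 rows; edging pick-up 37 stitches.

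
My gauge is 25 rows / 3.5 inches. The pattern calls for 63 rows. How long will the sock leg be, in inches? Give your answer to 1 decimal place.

25 rows / 3.5 inch = 7.143 rows per inch.
63 / 7.143 = 8.82 inches.

8.8 inches.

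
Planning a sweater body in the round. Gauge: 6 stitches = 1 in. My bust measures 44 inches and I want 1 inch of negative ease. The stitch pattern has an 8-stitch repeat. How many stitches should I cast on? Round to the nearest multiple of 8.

Finished = 44 − 1 = 43 inches.
6 / 1 = 6 sts/in.
43 × 6 = 258.00 sts.
Nearest multiple of 8: 256.

Cast on 256 stitches.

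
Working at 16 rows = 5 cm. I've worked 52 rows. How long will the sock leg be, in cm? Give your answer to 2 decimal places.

16 rows / 5 cm = 3.2 rows per cm.
52 / 3.2 = 16.250 cm.

16.25 cm.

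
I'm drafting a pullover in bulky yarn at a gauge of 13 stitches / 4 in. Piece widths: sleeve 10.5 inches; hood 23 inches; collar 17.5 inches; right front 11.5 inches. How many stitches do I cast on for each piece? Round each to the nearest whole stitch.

Rate = 13/4 = 3.25 sts per in.
sleeve: 10.5 × 3.25 = 34.12 → 34.
hood: 23 × 3.25 = 74.75 → 75.
collar: 17.5 × 3.25 = 56.88 → 57.
right front: 11.5 × 3.25 = 37.38 → 37.

sleeve 34; hood 75; collar 57; right front 37.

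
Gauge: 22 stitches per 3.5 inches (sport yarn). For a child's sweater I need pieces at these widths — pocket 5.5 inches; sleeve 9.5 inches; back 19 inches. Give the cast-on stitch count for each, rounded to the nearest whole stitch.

Rate = 22/3.5 = 6.286 sts per in.
pocket: 5.5 × 6.286 = 34.57 → 35.
sleeve: 9.5 × 6.286 = 59.71 → 60.
back: 19 × 6.286 = 119.43 → 119.

pocket 35; sleeve 60; back 119.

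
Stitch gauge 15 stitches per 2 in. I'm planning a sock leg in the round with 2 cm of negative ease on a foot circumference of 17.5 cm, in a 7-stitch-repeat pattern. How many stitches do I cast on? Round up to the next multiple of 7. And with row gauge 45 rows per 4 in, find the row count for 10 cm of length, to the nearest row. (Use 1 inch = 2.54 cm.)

Cast on 49 stitches; work 44 rows.

Finished = 17.5 − 2 = 15.5 cm.
15.5 cm × 1/2.54 = 6.10 inches.
15/2 = 7.5 sts per in; 6.10 × 7.5 = 45.77 sts.
Next multiple of 7 → 49.
10 cm = 3.94 inches; × 11.25 = 44.29 → 44 rows.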